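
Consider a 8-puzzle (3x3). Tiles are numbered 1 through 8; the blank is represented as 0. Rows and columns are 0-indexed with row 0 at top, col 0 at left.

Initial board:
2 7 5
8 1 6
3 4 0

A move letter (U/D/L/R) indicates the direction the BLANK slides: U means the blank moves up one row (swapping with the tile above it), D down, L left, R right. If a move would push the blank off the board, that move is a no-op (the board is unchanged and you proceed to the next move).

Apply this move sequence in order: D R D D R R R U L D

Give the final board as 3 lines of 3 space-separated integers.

After move 1 (D):
2 7 5
8 1 6
3 4 0

After move 2 (R):
2 7 5
8 1 6
3 4 0

After move 3 (D):
2 7 5
8 1 6
3 4 0

After move 4 (D):
2 7 5
8 1 6
3 4 0

After move 5 (R):
2 7 5
8 1 6
3 4 0

After move 6 (R):
2 7 5
8 1 6
3 4 0

After move 7 (R):
2 7 5
8 1 6
3 4 0

After move 8 (U):
2 7 5
8 1 0
3 4 6

After move 9 (L):
2 7 5
8 0 1
3 4 6

After move 10 (D):
2 7 5
8 4 1
3 0 6

Answer: 2 7 5
8 4 1
3 0 6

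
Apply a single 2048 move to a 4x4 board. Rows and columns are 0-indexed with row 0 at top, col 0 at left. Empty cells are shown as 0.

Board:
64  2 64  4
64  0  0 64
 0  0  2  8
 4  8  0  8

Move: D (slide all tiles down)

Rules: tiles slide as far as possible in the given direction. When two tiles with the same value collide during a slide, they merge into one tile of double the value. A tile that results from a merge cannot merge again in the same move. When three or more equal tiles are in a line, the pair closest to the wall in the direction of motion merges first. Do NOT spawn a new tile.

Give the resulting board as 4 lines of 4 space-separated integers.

Slide down:
col 0: [64, 64, 0, 4] -> [0, 0, 128, 4]
col 1: [2, 0, 0, 8] -> [0, 0, 2, 8]
col 2: [64, 0, 2, 0] -> [0, 0, 64, 2]
col 3: [4, 64, 8, 8] -> [0, 4, 64, 16]

Answer:   0   0   0   0
  0   0   0   4
128   2  64  64
  4   8   2  16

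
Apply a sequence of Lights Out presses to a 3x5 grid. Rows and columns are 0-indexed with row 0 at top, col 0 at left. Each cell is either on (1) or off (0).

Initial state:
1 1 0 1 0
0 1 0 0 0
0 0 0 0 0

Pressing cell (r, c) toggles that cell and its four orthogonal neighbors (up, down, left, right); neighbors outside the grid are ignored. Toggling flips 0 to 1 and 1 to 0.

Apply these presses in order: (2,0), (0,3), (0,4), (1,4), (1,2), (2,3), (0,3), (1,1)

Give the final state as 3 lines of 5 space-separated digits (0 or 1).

Answer: 1 0 1 0 0
0 1 0 1 0
1 0 0 1 0

Derivation:
After press 1 at (2,0):
1 1 0 1 0
1 1 0 0 0
1 1 0 0 0

After press 2 at (0,3):
1 1 1 0 1
1 1 0 1 0
1 1 0 0 0

After press 3 at (0,4):
1 1 1 1 0
1 1 0 1 1
1 1 0 0 0

After press 4 at (1,4):
1 1 1 1 1
1 1 0 0 0
1 1 0 0 1

After press 5 at (1,2):
1 1 0 1 1
1 0 1 1 0
1 1 1 0 1

After press 6 at (2,3):
1 1 0 1 1
1 0 1 0 0
1 1 0 1 0

After press 7 at (0,3):
1 1 1 0 0
1 0 1 1 0
1 1 0 1 0

After press 8 at (1,1):
1 0 1 0 0
0 1 0 1 0
1 0 0 1 0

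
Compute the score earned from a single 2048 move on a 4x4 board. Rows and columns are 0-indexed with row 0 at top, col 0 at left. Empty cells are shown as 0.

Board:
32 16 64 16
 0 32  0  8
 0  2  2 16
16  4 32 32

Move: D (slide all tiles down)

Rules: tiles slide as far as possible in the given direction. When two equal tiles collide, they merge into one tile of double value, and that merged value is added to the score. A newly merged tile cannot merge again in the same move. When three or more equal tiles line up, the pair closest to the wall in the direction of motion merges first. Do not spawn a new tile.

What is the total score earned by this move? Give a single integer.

Slide down:
col 0: [32, 0, 0, 16] -> [0, 0, 32, 16]  score +0 (running 0)
col 1: [16, 32, 2, 4] -> [16, 32, 2, 4]  score +0 (running 0)
col 2: [64, 0, 2, 32] -> [0, 64, 2, 32]  score +0 (running 0)
col 3: [16, 8, 16, 32] -> [16, 8, 16, 32]  score +0 (running 0)
Board after move:
 0 16  0 16
 0 32 64  8
32  2  2 16
16  4 32 32

Answer: 0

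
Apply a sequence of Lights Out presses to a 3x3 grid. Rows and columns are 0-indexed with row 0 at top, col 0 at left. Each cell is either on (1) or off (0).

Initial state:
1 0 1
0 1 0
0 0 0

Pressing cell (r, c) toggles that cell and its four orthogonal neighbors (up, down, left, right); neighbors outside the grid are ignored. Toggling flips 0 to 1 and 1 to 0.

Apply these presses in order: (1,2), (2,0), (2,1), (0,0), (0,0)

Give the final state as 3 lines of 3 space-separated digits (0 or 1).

After press 1 at (1,2):
1 0 0
0 0 1
0 0 1

After press 2 at (2,0):
1 0 0
1 0 1
1 1 1

After press 3 at (2,1):
1 0 0
1 1 1
0 0 0

After press 4 at (0,0):
0 1 0
0 1 1
0 0 0

After press 5 at (0,0):
1 0 0
1 1 1
0 0 0

Answer: 1 0 0
1 1 1
0 0 0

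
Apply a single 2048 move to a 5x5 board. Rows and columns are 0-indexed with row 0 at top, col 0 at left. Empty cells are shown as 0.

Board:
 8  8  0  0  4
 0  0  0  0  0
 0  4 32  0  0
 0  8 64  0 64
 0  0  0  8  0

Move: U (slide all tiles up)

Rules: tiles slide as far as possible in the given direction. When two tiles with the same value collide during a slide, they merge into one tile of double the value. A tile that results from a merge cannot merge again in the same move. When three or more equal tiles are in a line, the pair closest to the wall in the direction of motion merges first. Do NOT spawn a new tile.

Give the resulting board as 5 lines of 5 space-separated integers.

Answer:  8  8 32  8  4
 0  4 64  0 64
 0  8  0  0  0
 0  0  0  0  0
 0  0  0  0  0

Derivation:
Slide up:
col 0: [8, 0, 0, 0, 0] -> [8, 0, 0, 0, 0]
col 1: [8, 0, 4, 8, 0] -> [8, 4, 8, 0, 0]
col 2: [0, 0, 32, 64, 0] -> [32, 64, 0, 0, 0]
col 3: [0, 0, 0, 0, 8] -> [8, 0, 0, 0, 0]
col 4: [4, 0, 0, 64, 0] -> [4, 64, 0, 0, 0]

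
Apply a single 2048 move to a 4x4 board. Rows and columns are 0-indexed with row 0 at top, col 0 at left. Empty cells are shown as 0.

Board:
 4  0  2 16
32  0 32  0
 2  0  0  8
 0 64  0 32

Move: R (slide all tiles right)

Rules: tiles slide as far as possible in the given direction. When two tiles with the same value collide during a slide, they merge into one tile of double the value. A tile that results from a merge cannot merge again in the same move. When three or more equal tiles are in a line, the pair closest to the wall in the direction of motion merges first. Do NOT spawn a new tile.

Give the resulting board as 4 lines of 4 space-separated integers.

Slide right:
row 0: [4, 0, 2, 16] -> [0, 4, 2, 16]
row 1: [32, 0, 32, 0] -> [0, 0, 0, 64]
row 2: [2, 0, 0, 8] -> [0, 0, 2, 8]
row 3: [0, 64, 0, 32] -> [0, 0, 64, 32]

Answer:  0  4  2 16
 0  0  0 64
 0  0  2  8
 0  0 64 32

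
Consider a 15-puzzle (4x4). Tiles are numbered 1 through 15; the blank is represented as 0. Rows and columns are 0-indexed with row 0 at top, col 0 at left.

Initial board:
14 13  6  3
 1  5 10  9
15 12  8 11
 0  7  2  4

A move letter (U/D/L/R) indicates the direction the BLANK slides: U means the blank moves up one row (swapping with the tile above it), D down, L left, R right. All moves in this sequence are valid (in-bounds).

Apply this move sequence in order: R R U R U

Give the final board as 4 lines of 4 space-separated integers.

Answer: 14 13  6  3
 1  5 10  0
15 12 11  9
 7  2  8  4

Derivation:
After move 1 (R):
14 13  6  3
 1  5 10  9
15 12  8 11
 7  0  2  4

After move 2 (R):
14 13  6  3
 1  5 10  9
15 12  8 11
 7  2  0  4

After move 3 (U):
14 13  6  3
 1  5 10  9
15 12  0 11
 7  2  8  4

After move 4 (R):
14 13  6  3
 1  5 10  9
15 12 11  0
 7  2  8  4

After move 5 (U):
14 13  6  3
 1  5 10  0
15 12 11  9
 7  2  8  4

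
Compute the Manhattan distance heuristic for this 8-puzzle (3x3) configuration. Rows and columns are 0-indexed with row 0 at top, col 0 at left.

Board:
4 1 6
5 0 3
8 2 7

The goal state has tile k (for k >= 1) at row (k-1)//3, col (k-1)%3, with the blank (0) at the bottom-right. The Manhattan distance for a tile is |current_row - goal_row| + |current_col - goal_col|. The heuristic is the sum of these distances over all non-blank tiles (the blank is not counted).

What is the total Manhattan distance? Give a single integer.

Tile 4: at (0,0), goal (1,0), distance |0-1|+|0-0| = 1
Tile 1: at (0,1), goal (0,0), distance |0-0|+|1-0| = 1
Tile 6: at (0,2), goal (1,2), distance |0-1|+|2-2| = 1
Tile 5: at (1,0), goal (1,1), distance |1-1|+|0-1| = 1
Tile 3: at (1,2), goal (0,2), distance |1-0|+|2-2| = 1
Tile 8: at (2,0), goal (2,1), distance |2-2|+|0-1| = 1
Tile 2: at (2,1), goal (0,1), distance |2-0|+|1-1| = 2
Tile 7: at (2,2), goal (2,0), distance |2-2|+|2-0| = 2
Sum: 1 + 1 + 1 + 1 + 1 + 1 + 2 + 2 = 10

Answer: 10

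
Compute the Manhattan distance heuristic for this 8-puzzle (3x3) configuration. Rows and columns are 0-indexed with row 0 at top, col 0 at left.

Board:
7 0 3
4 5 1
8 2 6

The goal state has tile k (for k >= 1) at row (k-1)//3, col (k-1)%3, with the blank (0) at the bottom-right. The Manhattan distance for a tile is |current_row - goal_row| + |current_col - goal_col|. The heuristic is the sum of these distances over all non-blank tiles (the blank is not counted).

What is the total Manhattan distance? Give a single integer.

Answer: 9

Derivation:
Tile 7: (0,0)->(2,0) = 2
Tile 3: (0,2)->(0,2) = 0
Tile 4: (1,0)->(1,0) = 0
Tile 5: (1,1)->(1,1) = 0
Tile 1: (1,2)->(0,0) = 3
Tile 8: (2,0)->(2,1) = 1
Tile 2: (2,1)->(0,1) = 2
Tile 6: (2,2)->(1,2) = 1
Sum: 2 + 0 + 0 + 0 + 3 + 1 + 2 + 1 = 9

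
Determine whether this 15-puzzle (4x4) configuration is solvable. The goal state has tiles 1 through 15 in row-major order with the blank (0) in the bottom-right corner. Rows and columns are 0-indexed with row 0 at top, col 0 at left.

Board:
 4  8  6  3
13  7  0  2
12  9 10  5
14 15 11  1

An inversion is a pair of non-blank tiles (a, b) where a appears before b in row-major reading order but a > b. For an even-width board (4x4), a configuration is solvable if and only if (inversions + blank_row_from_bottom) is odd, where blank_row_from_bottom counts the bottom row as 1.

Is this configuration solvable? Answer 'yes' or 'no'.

Inversions: 42
Blank is in row 1 (0-indexed from top), which is row 3 counting from the bottom (bottom = 1).
42 + 3 = 45, which is odd, so the puzzle is solvable.

Answer: yes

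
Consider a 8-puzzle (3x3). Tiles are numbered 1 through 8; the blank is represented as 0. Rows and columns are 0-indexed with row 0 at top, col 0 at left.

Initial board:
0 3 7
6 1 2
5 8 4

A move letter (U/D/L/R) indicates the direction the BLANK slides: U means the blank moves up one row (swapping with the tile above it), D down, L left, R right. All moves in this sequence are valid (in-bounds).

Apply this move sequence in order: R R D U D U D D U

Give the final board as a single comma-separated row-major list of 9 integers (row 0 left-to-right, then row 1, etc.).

Answer: 3, 7, 2, 6, 1, 0, 5, 8, 4

Derivation:
After move 1 (R):
3 0 7
6 1 2
5 8 4

After move 2 (R):
3 7 0
6 1 2
5 8 4

After move 3 (D):
3 7 2
6 1 0
5 8 4

After move 4 (U):
3 7 0
6 1 2
5 8 4

After move 5 (D):
3 7 2
6 1 0
5 8 4

After move 6 (U):
3 7 0
6 1 2
5 8 4

After move 7 (D):
3 7 2
6 1 0
5 8 4

After move 8 (D):
3 7 2
6 1 4
5 8 0

After move 9 (U):
3 7 2
6 1 0
5 8 4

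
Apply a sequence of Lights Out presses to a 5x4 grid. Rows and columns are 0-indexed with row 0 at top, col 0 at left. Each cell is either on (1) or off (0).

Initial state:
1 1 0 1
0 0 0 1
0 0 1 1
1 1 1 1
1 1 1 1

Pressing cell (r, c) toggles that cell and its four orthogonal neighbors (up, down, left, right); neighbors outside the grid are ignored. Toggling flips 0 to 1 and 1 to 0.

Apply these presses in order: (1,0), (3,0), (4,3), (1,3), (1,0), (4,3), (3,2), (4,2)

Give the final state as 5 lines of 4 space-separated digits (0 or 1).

Answer: 1 1 0 0
0 0 1 0
1 0 0 0
0 1 1 0
0 0 1 0

Derivation:
After press 1 at (1,0):
0 1 0 1
1 1 0 1
1 0 1 1
1 1 1 1
1 1 1 1

After press 2 at (3,0):
0 1 0 1
1 1 0 1
0 0 1 1
0 0 1 1
0 1 1 1

After press 3 at (4,3):
0 1 0 1
1 1 0 1
0 0 1 1
0 0 1 0
0 1 0 0

After press 4 at (1,3):
0 1 0 0
1 1 1 0
0 0 1 0
0 0 1 0
0 1 0 0

After press 5 at (1,0):
1 1 0 0
0 0 1 0
1 0 1 0
0 0 1 0
0 1 0 0

After press 6 at (4,3):
1 1 0 0
0 0 1 0
1 0 1 0
0 0 1 1
0 1 1 1

After press 7 at (3,2):
1 1 0 0
0 0 1 0
1 0 0 0
0 1 0 0
0 1 0 1

After press 8 at (4,2):
1 1 0 0
0 0 1 0
1 0 0 0
0 1 1 0
0 0 1 0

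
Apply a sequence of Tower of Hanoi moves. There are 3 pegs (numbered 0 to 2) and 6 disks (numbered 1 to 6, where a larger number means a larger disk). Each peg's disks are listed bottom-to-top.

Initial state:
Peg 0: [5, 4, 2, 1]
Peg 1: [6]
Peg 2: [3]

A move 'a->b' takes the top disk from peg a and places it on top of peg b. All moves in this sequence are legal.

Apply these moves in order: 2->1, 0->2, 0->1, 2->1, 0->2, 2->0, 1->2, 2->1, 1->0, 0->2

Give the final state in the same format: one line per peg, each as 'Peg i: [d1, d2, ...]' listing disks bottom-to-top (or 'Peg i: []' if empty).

Answer: Peg 0: [5, 4]
Peg 1: [6, 3, 2]
Peg 2: [1]

Derivation:
After move 1 (2->1):
Peg 0: [5, 4, 2, 1]
Peg 1: [6, 3]
Peg 2: []

After move 2 (0->2):
Peg 0: [5, 4, 2]
Peg 1: [6, 3]
Peg 2: [1]

After move 3 (0->1):
Peg 0: [5, 4]
Peg 1: [6, 3, 2]
Peg 2: [1]

After move 4 (2->1):
Peg 0: [5, 4]
Peg 1: [6, 3, 2, 1]
Peg 2: []

After move 5 (0->2):
Peg 0: [5]
Peg 1: [6, 3, 2, 1]
Peg 2: [4]

After move 6 (2->0):
Peg 0: [5, 4]
Peg 1: [6, 3, 2, 1]
Peg 2: []

After move 7 (1->2):
Peg 0: [5, 4]
Peg 1: [6, 3, 2]
Peg 2: [1]

After move 8 (2->1):
Peg 0: [5, 4]
Peg 1: [6, 3, 2, 1]
Peg 2: []

After move 9 (1->0):
Peg 0: [5, 4, 1]
Peg 1: [6, 3, 2]
Peg 2: []

After move 10 (0->2):
Peg 0: [5, 4]
Peg 1: [6, 3, 2]
Peg 2: [1]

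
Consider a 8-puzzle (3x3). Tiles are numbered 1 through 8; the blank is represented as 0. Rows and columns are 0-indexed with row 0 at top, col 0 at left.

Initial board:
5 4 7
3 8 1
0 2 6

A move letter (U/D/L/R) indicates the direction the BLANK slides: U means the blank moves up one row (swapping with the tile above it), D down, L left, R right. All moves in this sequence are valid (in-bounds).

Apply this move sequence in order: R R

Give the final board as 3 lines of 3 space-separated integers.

Answer: 5 4 7
3 8 1
2 6 0

Derivation:
After move 1 (R):
5 4 7
3 8 1
2 0 6

After move 2 (R):
5 4 7
3 8 1
2 6 0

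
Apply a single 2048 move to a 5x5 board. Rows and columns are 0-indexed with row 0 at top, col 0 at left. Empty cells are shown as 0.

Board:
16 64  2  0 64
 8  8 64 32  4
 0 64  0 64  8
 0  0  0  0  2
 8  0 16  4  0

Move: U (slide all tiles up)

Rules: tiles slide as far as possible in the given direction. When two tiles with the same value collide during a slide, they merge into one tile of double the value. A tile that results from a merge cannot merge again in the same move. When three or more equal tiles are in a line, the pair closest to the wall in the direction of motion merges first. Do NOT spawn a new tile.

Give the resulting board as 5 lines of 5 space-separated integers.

Answer: 16 64  2 32 64
16  8 64 64  4
 0 64 16  4  8
 0  0  0  0  2
 0  0  0  0  0

Derivation:
Slide up:
col 0: [16, 8, 0, 0, 8] -> [16, 16, 0, 0, 0]
col 1: [64, 8, 64, 0, 0] -> [64, 8, 64, 0, 0]
col 2: [2, 64, 0, 0, 16] -> [2, 64, 16, 0, 0]
col 3: [0, 32, 64, 0, 4] -> [32, 64, 4, 0, 0]
col 4: [64, 4, 8, 2, 0] -> [64, 4, 8, 2, 0]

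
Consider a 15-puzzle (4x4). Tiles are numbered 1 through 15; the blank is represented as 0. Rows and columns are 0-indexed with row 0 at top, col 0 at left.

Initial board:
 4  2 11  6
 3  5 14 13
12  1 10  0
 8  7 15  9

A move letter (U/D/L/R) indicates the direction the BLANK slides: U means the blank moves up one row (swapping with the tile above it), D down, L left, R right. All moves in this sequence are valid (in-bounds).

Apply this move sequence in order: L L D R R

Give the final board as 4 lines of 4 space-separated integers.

Answer:  4  2 11  6
 3  5 14 13
12  7  1 10
 8 15  9  0

Derivation:
After move 1 (L):
 4  2 11  6
 3  5 14 13
12  1  0 10
 8  7 15  9

After move 2 (L):
 4  2 11  6
 3  5 14 13
12  0  1 10
 8  7 15  9

After move 3 (D):
 4  2 11  6
 3  5 14 13
12  7  1 10
 8  0 15  9

After move 4 (R):
 4  2 11  6
 3  5 14 13
12  7  1 10
 8 15  0  9

After move 5 (R):
 4  2 11  6
 3  5 14 13
12  7  1 10
 8 15  9  0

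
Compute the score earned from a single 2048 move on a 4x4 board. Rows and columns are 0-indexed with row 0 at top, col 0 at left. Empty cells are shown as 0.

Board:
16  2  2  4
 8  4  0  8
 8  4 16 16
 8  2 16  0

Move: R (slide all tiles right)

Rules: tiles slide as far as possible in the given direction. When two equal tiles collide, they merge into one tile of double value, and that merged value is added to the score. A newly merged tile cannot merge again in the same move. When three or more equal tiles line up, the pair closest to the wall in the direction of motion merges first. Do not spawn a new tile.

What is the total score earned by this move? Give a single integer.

Answer: 36

Derivation:
Slide right:
row 0: [16, 2, 2, 4] -> [0, 16, 4, 4]  score +4 (running 4)
row 1: [8, 4, 0, 8] -> [0, 8, 4, 8]  score +0 (running 4)
row 2: [8, 4, 16, 16] -> [0, 8, 4, 32]  score +32 (running 36)
row 3: [8, 2, 16, 0] -> [0, 8, 2, 16]  score +0 (running 36)
Board after move:
 0 16  4  4
 0  8  4  8
 0  8  4 32
 0  8  2 16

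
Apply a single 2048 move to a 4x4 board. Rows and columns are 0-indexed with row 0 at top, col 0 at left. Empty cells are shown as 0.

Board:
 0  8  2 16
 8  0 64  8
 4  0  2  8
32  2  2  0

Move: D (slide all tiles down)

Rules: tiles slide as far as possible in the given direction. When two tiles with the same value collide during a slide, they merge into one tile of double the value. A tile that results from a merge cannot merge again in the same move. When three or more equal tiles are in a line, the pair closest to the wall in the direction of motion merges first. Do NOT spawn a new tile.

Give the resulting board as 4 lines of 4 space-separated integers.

Answer:  0  0  0  0
 8  0  2  0
 4  8 64 16
32  2  4 16

Derivation:
Slide down:
col 0: [0, 8, 4, 32] -> [0, 8, 4, 32]
col 1: [8, 0, 0, 2] -> [0, 0, 8, 2]
col 2: [2, 64, 2, 2] -> [0, 2, 64, 4]
col 3: [16, 8, 8, 0] -> [0, 0, 16, 16]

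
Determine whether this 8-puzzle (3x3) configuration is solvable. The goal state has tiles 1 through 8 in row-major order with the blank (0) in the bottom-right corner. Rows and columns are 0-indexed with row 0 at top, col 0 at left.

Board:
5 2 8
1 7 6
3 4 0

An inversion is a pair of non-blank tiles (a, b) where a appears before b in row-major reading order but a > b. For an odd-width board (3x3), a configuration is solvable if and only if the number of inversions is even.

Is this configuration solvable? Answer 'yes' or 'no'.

Answer: no

Derivation:
Inversions (pairs i<j in row-major order where tile[i] > tile[j] > 0): 15
15 is odd, so the puzzle is not solvable.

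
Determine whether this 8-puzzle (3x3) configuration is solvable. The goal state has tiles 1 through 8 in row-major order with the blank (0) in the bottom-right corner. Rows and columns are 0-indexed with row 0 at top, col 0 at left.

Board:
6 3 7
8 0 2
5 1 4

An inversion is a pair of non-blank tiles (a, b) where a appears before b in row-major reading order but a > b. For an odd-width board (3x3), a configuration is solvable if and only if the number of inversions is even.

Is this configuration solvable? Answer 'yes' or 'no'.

Inversions (pairs i<j in row-major order where tile[i] > tile[j] > 0): 18
18 is even, so the puzzle is solvable.

Answer: yes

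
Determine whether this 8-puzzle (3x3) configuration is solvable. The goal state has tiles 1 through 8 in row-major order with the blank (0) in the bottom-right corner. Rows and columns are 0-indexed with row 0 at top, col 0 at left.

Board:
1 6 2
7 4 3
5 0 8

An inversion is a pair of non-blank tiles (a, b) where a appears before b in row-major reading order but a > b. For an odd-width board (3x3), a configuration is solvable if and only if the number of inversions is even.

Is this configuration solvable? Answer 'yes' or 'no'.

Inversions (pairs i<j in row-major order where tile[i] > tile[j] > 0): 8
8 is even, so the puzzle is solvable.

Answer: yes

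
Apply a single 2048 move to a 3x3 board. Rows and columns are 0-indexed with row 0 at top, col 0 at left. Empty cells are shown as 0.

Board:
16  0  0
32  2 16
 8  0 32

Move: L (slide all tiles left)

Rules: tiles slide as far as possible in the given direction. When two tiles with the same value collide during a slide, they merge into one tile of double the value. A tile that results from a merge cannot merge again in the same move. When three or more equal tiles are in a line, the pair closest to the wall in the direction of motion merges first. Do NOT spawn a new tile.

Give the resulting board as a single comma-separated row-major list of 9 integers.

Answer: 16, 0, 0, 32, 2, 16, 8, 32, 0

Derivation:
Slide left:
row 0: [16, 0, 0] -> [16, 0, 0]
row 1: [32, 2, 16] -> [32, 2, 16]
row 2: [8, 0, 32] -> [8, 32, 0]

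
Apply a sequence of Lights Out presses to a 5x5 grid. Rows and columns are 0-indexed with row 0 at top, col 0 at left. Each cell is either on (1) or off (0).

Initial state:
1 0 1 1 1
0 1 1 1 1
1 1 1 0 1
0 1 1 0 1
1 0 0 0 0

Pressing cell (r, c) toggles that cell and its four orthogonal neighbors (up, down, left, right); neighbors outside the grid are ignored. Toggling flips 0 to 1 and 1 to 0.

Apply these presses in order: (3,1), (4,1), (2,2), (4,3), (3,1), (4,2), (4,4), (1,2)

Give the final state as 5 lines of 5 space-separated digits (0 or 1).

Answer: 1 0 0 1 1
0 0 1 0 1
1 0 1 1 1
0 0 1 1 0
0 0 1 1 0

Derivation:
After press 1 at (3,1):
1 0 1 1 1
0 1 1 1 1
1 0 1 0 1
1 0 0 0 1
1 1 0 0 0

After press 2 at (4,1):
1 0 1 1 1
0 1 1 1 1
1 0 1 0 1
1 1 0 0 1
0 0 1 0 0

After press 3 at (2,2):
1 0 1 1 1
0 1 0 1 1
1 1 0 1 1
1 1 1 0 1
0 0 1 0 0

After press 4 at (4,3):
1 0 1 1 1
0 1 0 1 1
1 1 0 1 1
1 1 1 1 1
0 0 0 1 1

After press 5 at (3,1):
1 0 1 1 1
0 1 0 1 1
1 0 0 1 1
0 0 0 1 1
0 1 0 1 1

After press 6 at (4,2):
1 0 1 1 1
0 1 0 1 1
1 0 0 1 1
0 0 1 1 1
0 0 1 0 1

After press 7 at (4,4):
1 0 1 1 1
0 1 0 1 1
1 0 0 1 1
0 0 1 1 0
0 0 1 1 0

After press 8 at (1,2):
1 0 0 1 1
0 0 1 0 1
1 0 1 1 1
0 0 1 1 0
0 0 1 1 0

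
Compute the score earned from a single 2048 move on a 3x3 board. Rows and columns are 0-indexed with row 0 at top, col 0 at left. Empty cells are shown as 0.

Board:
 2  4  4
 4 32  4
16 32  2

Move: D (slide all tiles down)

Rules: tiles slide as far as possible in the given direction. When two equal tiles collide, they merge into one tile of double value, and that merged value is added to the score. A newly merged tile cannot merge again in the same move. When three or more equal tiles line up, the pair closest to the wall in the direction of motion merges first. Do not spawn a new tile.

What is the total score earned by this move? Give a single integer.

Answer: 72

Derivation:
Slide down:
col 0: [2, 4, 16] -> [2, 4, 16]  score +0 (running 0)
col 1: [4, 32, 32] -> [0, 4, 64]  score +64 (running 64)
col 2: [4, 4, 2] -> [0, 8, 2]  score +8 (running 72)
Board after move:
 2  0  0
 4  4  8
16 64  2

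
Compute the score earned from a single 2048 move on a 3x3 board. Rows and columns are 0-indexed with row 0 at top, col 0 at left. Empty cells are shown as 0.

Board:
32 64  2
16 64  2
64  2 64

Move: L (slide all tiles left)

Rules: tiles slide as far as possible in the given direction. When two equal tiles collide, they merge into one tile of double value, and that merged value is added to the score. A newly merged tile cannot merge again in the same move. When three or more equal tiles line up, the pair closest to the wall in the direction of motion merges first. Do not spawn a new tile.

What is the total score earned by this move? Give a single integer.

Answer: 0

Derivation:
Slide left:
row 0: [32, 64, 2] -> [32, 64, 2]  score +0 (running 0)
row 1: [16, 64, 2] -> [16, 64, 2]  score +0 (running 0)
row 2: [64, 2, 64] -> [64, 2, 64]  score +0 (running 0)
Board after move:
32 64  2
16 64  2
64  2 64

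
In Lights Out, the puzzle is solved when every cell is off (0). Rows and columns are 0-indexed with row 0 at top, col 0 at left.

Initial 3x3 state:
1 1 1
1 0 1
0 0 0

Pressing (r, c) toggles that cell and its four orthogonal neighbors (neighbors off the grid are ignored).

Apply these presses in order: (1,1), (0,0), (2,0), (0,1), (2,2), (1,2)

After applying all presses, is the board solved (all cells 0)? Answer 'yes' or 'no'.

After press 1 at (1,1):
1 0 1
0 1 0
0 1 0

After press 2 at (0,0):
0 1 1
1 1 0
0 1 0

After press 3 at (2,0):
0 1 1
0 1 0
1 0 0

After press 4 at (0,1):
1 0 0
0 0 0
1 0 0

After press 5 at (2,2):
1 0 0
0 0 1
1 1 1

After press 6 at (1,2):
1 0 1
0 1 0
1 1 0

Lights still on: 5

Answer: no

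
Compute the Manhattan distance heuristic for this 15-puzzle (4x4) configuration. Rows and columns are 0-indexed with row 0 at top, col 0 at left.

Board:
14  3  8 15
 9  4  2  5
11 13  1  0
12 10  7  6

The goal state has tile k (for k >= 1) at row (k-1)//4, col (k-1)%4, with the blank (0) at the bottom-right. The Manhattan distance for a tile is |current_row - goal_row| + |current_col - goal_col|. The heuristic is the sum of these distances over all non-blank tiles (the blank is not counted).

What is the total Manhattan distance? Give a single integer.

Answer: 39

Derivation:
Tile 14: at (0,0), goal (3,1), distance |0-3|+|0-1| = 4
Tile 3: at (0,1), goal (0,2), distance |0-0|+|1-2| = 1
Tile 8: at (0,2), goal (1,3), distance |0-1|+|2-3| = 2
Tile 15: at (0,3), goal (3,2), distance |0-3|+|3-2| = 4
Tile 9: at (1,0), goal (2,0), distance |1-2|+|0-0| = 1
Tile 4: at (1,1), goal (0,3), distance |1-0|+|1-3| = 3
Tile 2: at (1,2), goal (0,1), distance |1-0|+|2-1| = 2
Tile 5: at (1,3), goal (1,0), distance |1-1|+|3-0| = 3
Tile 11: at (2,0), goal (2,2), distance |2-2|+|0-2| = 2
Tile 13: at (2,1), goal (3,0), distance |2-3|+|1-0| = 2
Tile 1: at (2,2), goal (0,0), distance |2-0|+|2-0| = 4
Tile 12: at (3,0), goal (2,3), distance |3-2|+|0-3| = 4
Tile 10: at (3,1), goal (2,1), distance |3-2|+|1-1| = 1
Tile 7: at (3,2), goal (1,2), distance |3-1|+|2-2| = 2
Tile 6: at (3,3), goal (1,1), distance |3-1|+|3-1| = 4
Sum: 4 + 1 + 2 + 4 + 1 + 3 + 2 + 3 + 2 + 2 + 4 + 4 + 1 + 2 + 4 = 39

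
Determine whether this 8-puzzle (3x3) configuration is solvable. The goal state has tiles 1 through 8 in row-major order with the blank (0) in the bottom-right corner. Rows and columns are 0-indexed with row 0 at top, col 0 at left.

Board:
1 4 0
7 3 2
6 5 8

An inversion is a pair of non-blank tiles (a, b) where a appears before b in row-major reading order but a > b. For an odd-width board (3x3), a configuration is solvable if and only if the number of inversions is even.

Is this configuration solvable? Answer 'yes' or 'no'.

Answer: yes

Derivation:
Inversions (pairs i<j in row-major order where tile[i] > tile[j] > 0): 8
8 is even, so the puzzle is solvable.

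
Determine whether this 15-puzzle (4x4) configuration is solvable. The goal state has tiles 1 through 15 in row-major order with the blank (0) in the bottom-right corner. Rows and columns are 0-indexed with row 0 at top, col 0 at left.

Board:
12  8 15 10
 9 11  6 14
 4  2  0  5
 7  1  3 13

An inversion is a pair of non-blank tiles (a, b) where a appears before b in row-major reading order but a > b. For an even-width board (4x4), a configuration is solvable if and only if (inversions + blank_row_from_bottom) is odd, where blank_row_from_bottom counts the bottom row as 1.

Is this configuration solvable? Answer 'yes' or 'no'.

Answer: no

Derivation:
Inversions: 72
Blank is in row 2 (0-indexed from top), which is row 2 counting from the bottom (bottom = 1).
72 + 2 = 74, which is even, so the puzzle is not solvable.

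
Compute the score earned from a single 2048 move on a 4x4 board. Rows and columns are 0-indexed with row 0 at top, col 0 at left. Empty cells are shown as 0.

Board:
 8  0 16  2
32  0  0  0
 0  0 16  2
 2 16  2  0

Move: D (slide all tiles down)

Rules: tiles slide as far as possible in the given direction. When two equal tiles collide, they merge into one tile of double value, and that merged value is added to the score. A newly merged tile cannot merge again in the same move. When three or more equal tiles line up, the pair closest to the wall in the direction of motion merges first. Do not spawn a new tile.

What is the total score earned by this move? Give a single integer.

Slide down:
col 0: [8, 32, 0, 2] -> [0, 8, 32, 2]  score +0 (running 0)
col 1: [0, 0, 0, 16] -> [0, 0, 0, 16]  score +0 (running 0)
col 2: [16, 0, 16, 2] -> [0, 0, 32, 2]  score +32 (running 32)
col 3: [2, 0, 2, 0] -> [0, 0, 0, 4]  score +4 (running 36)
Board after move:
 0  0  0  0
 8  0  0  0
32  0 32  0
 2 16  2  4

Answer: 36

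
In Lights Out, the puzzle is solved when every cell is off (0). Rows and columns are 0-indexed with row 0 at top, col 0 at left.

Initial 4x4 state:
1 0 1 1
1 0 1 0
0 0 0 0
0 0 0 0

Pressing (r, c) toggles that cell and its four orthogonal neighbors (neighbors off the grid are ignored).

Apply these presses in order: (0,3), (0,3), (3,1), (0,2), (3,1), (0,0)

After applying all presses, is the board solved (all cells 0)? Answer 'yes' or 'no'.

Answer: yes

Derivation:
After press 1 at (0,3):
1 0 0 0
1 0 1 1
0 0 0 0
0 0 0 0

After press 2 at (0,3):
1 0 1 1
1 0 1 0
0 0 0 0
0 0 0 0

After press 3 at (3,1):
1 0 1 1
1 0 1 0
0 1 0 0
1 1 1 0

After press 4 at (0,2):
1 1 0 0
1 0 0 0
0 1 0 0
1 1 1 0

After press 5 at (3,1):
1 1 0 0
1 0 0 0
0 0 0 0
0 0 0 0

After press 6 at (0,0):
0 0 0 0
0 0 0 0
0 0 0 0
0 0 0 0

Lights still on: 0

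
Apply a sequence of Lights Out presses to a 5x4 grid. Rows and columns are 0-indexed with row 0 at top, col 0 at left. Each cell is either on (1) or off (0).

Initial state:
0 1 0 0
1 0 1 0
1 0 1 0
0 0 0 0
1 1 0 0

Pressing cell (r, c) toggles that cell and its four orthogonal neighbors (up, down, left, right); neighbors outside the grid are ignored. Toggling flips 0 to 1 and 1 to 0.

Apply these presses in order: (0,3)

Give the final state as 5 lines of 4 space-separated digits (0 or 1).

After press 1 at (0,3):
0 1 1 1
1 0 1 1
1 0 1 0
0 0 0 0
1 1 0 0

Answer: 0 1 1 1
1 0 1 1
1 0 1 0
0 0 0 0
1 1 0 0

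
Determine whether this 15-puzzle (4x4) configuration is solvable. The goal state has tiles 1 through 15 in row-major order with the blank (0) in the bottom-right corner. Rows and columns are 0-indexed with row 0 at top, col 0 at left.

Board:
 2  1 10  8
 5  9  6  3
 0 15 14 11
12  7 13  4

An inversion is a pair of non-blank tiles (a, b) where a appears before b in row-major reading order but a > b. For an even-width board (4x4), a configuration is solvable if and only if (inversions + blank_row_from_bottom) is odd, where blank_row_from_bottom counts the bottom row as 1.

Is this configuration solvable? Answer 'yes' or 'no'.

Answer: no

Derivation:
Inversions: 38
Blank is in row 2 (0-indexed from top), which is row 2 counting from the bottom (bottom = 1).
38 + 2 = 40, which is even, so the puzzle is not solvable.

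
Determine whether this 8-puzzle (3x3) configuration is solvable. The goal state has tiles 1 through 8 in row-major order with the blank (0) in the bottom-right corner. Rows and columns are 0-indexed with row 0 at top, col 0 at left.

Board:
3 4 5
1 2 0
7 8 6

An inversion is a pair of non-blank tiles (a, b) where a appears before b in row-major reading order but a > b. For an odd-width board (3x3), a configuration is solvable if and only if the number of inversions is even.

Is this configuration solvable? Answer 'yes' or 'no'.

Inversions (pairs i<j in row-major order where tile[i] > tile[j] > 0): 8
8 is even, so the puzzle is solvable.

Answer: yes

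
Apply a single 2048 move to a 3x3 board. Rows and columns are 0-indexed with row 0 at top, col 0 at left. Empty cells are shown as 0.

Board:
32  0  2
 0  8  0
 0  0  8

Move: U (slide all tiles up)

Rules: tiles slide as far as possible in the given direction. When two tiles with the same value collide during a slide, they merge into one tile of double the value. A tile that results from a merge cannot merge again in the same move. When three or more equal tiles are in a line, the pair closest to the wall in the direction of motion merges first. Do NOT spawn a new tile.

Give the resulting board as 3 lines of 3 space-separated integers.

Slide up:
col 0: [32, 0, 0] -> [32, 0, 0]
col 1: [0, 8, 0] -> [8, 0, 0]
col 2: [2, 0, 8] -> [2, 8, 0]

Answer: 32  8  2
 0  0  8
 0  0  0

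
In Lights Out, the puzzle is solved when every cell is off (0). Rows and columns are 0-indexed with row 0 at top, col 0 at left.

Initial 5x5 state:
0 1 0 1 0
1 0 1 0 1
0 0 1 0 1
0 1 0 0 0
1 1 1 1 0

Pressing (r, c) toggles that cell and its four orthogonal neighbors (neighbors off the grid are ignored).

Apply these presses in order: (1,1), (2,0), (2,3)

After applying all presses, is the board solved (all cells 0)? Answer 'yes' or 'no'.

Answer: no

Derivation:
After press 1 at (1,1):
0 0 0 1 0
0 1 0 0 1
0 1 1 0 1
0 1 0 0 0
1 1 1 1 0

After press 2 at (2,0):
0 0 0 1 0
1 1 0 0 1
1 0 1 0 1
1 1 0 0 0
1 1 1 1 0

After press 3 at (2,3):
0 0 0 1 0
1 1 0 1 1
1 0 0 1 0
1 1 0 1 0
1 1 1 1 0

Lights still on: 14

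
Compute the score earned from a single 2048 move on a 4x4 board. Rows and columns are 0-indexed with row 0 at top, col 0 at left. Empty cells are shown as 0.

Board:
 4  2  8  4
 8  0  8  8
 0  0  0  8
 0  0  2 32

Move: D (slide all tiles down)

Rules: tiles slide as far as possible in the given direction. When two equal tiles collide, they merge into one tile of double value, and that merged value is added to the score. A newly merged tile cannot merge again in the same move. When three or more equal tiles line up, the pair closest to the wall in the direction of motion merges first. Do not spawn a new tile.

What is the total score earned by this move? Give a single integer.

Slide down:
col 0: [4, 8, 0, 0] -> [0, 0, 4, 8]  score +0 (running 0)
col 1: [2, 0, 0, 0] -> [0, 0, 0, 2]  score +0 (running 0)
col 2: [8, 8, 0, 2] -> [0, 0, 16, 2]  score +16 (running 16)
col 3: [4, 8, 8, 32] -> [0, 4, 16, 32]  score +16 (running 32)
Board after move:
 0  0  0  0
 0  0  0  4
 4  0 16 16
 8  2  2 32

Answer: 32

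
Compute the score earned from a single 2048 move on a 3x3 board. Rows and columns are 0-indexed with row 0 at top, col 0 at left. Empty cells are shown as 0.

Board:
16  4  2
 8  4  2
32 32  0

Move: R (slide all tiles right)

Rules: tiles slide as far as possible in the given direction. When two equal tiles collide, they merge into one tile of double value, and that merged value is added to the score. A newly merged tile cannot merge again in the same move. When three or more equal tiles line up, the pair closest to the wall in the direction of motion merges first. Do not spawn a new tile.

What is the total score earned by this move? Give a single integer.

Answer: 64

Derivation:
Slide right:
row 0: [16, 4, 2] -> [16, 4, 2]  score +0 (running 0)
row 1: [8, 4, 2] -> [8, 4, 2]  score +0 (running 0)
row 2: [32, 32, 0] -> [0, 0, 64]  score +64 (running 64)
Board after move:
16  4  2
 8  4  2
 0  0 64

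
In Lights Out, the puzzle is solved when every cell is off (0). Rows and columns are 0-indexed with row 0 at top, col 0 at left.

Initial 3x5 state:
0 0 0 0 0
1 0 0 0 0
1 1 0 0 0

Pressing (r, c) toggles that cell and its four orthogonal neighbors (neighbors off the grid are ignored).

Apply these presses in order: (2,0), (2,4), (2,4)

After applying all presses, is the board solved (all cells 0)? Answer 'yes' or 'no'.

After press 1 at (2,0):
0 0 0 0 0
0 0 0 0 0
0 0 0 0 0

After press 2 at (2,4):
0 0 0 0 0
0 0 0 0 1
0 0 0 1 1

After press 3 at (2,4):
0 0 0 0 0
0 0 0 0 0
0 0 0 0 0

Lights still on: 0

Answer: yes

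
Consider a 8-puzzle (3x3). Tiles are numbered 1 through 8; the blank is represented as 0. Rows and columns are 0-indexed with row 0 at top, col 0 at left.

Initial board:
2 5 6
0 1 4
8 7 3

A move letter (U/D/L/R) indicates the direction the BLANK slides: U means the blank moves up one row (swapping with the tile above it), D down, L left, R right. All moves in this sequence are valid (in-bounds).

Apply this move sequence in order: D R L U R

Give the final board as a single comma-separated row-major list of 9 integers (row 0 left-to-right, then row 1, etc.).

Answer: 2, 5, 6, 1, 0, 4, 8, 7, 3

Derivation:
After move 1 (D):
2 5 6
8 1 4
0 7 3

After move 2 (R):
2 5 6
8 1 4
7 0 3

After move 3 (L):
2 5 6
8 1 4
0 7 3

After move 4 (U):
2 5 6
0 1 4
8 7 3

After move 5 (R):
2 5 6
1 0 4
8 7 3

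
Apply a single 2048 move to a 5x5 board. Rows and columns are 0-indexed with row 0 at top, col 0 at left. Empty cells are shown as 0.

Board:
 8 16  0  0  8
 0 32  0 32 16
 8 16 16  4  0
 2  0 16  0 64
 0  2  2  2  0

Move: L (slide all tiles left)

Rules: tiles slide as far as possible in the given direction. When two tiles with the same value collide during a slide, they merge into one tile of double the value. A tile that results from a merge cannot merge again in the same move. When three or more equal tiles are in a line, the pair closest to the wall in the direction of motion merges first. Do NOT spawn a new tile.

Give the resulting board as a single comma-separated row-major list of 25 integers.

Slide left:
row 0: [8, 16, 0, 0, 8] -> [8, 16, 8, 0, 0]
row 1: [0, 32, 0, 32, 16] -> [64, 16, 0, 0, 0]
row 2: [8, 16, 16, 4, 0] -> [8, 32, 4, 0, 0]
row 3: [2, 0, 16, 0, 64] -> [2, 16, 64, 0, 0]
row 4: [0, 2, 2, 2, 0] -> [4, 2, 0, 0, 0]

Answer: 8, 16, 8, 0, 0, 64, 16, 0, 0, 0, 8, 32, 4, 0, 0, 2, 16, 64, 0, 0, 4, 2, 0, 0, 0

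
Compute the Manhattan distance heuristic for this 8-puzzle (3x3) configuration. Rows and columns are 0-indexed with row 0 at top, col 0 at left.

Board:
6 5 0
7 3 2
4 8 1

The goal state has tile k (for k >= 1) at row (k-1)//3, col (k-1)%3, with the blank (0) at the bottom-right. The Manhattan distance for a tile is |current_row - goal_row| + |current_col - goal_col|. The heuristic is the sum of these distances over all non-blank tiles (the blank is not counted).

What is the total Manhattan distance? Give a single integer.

Tile 6: (0,0)->(1,2) = 3
Tile 5: (0,1)->(1,1) = 1
Tile 7: (1,0)->(2,0) = 1
Tile 3: (1,1)->(0,2) = 2
Tile 2: (1,2)->(0,1) = 2
Tile 4: (2,0)->(1,0) = 1
Tile 8: (2,1)->(2,1) = 0
Tile 1: (2,2)->(0,0) = 4
Sum: 3 + 1 + 1 + 2 + 2 + 1 + 0 + 4 = 14

Answer: 14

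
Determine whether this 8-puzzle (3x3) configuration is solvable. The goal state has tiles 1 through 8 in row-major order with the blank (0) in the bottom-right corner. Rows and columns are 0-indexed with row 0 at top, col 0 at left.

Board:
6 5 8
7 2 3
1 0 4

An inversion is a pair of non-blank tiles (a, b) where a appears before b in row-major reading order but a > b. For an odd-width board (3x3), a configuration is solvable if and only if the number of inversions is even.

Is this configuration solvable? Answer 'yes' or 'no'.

Inversions (pairs i<j in row-major order where tile[i] > tile[j] > 0): 20
20 is even, so the puzzle is solvable.

Answer: yes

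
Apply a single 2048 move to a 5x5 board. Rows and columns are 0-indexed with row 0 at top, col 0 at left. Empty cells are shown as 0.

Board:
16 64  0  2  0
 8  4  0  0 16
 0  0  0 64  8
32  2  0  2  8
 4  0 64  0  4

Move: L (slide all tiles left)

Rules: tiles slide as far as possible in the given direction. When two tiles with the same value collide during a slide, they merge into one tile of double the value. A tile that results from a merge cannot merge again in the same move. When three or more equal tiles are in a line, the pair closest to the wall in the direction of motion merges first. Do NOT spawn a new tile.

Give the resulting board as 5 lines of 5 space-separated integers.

Answer: 16 64  2  0  0
 8  4 16  0  0
64  8  0  0  0
32  4  8  0  0
 4 64  4  0  0

Derivation:
Slide left:
row 0: [16, 64, 0, 2, 0] -> [16, 64, 2, 0, 0]
row 1: [8, 4, 0, 0, 16] -> [8, 4, 16, 0, 0]
row 2: [0, 0, 0, 64, 8] -> [64, 8, 0, 0, 0]
row 3: [32, 2, 0, 2, 8] -> [32, 4, 8, 0, 0]
row 4: [4, 0, 64, 0, 4] -> [4, 64, 4, 0, 0]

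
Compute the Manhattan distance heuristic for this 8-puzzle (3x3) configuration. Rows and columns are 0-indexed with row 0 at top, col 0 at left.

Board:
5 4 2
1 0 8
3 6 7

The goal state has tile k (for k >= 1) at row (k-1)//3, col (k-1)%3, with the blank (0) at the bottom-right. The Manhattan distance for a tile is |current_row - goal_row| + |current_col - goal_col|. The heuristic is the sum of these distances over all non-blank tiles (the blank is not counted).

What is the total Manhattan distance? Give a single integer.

Answer: 16

Derivation:
Tile 5: at (0,0), goal (1,1), distance |0-1|+|0-1| = 2
Tile 4: at (0,1), goal (1,0), distance |0-1|+|1-0| = 2
Tile 2: at (0,2), goal (0,1), distance |0-0|+|2-1| = 1
Tile 1: at (1,0), goal (0,0), distance |1-0|+|0-0| = 1
Tile 8: at (1,2), goal (2,1), distance |1-2|+|2-1| = 2
Tile 3: at (2,0), goal (0,2), distance |2-0|+|0-2| = 4
Tile 6: at (2,1), goal (1,2), distance |2-1|+|1-2| = 2
Tile 7: at (2,2), goal (2,0), distance |2-2|+|2-0| = 2
Sum: 2 + 2 + 1 + 1 + 2 + 4 + 2 + 2 = 16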